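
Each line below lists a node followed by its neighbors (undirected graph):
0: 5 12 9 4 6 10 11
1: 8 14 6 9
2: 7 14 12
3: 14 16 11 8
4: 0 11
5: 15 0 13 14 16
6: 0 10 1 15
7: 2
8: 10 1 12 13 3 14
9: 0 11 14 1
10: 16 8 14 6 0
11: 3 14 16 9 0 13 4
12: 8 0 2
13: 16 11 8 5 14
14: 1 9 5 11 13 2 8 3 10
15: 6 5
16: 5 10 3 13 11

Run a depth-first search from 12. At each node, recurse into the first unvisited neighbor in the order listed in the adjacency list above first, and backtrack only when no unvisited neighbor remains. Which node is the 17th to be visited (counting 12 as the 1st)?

4

Visit 12
12 → 8
8 → 10
10 → 16
16 → 5
5 → 15
15 → 6
6 → 0
0 → 9
9 → 11
11 → 3
3 → 14
14 → 1
14 → 13
14 → 2
2 → 7
11 → 4

Visit order: 12, 8, 10, 16, 5, 15, 6, 0, 9, 11, 3, 14, 1, 13, 2, 7, 4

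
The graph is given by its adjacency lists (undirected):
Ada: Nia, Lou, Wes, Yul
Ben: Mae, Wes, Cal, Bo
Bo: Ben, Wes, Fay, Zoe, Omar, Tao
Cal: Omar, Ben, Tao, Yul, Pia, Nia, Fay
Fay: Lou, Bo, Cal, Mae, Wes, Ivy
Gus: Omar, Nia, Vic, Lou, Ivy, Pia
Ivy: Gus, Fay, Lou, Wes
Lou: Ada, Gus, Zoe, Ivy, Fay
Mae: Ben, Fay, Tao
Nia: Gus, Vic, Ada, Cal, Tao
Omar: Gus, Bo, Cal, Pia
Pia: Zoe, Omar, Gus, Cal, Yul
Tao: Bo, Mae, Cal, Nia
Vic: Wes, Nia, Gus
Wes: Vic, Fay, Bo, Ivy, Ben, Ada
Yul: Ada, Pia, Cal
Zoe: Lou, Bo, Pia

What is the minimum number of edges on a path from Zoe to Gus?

Level 0: Zoe
Level 1: Bo, Lou, Pia
Level 2: Ada, Ben, Cal, Fay, Gus, Ivy, Omar, Tao, Wes, Yul
Level 3: Mae, Nia, Vic
Gus first appears at level 2.

2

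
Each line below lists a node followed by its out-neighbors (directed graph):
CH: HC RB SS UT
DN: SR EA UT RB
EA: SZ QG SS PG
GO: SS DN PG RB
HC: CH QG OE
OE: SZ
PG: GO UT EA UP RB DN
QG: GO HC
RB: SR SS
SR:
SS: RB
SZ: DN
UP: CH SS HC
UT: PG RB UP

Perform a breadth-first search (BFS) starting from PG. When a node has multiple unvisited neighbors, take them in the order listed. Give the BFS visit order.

PG → GO → UT → EA → UP → RB → DN → SS → SZ → QG → CH → HC → SR → OE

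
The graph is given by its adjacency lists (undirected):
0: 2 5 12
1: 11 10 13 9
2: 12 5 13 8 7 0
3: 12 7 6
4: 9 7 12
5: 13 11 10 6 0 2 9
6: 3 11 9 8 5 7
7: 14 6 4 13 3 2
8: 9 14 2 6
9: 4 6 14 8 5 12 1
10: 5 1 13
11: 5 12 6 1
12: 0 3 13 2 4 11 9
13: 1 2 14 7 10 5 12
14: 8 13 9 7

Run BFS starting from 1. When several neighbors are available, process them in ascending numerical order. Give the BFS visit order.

Visit 1; enqueue 9, 10, 11, 13 → queue [9, 10, 11, 13]
Visit 9; enqueue 4, 5, 6, 8, 12, 14 → queue [10, 11, 13, 4, 5, 6, 8, 12, 14]
Visit 10 → queue [11, 13, 4, 5, 6, 8, 12, 14]
Visit 11 → queue [13, 4, 5, 6, 8, 12, 14]
Visit 13; enqueue 2, 7 → queue [4, 5, 6, 8, 12, 14, 2, 7]
Visit 4 → queue [5, 6, 8, 12, 14, 2, 7]
Visit 5; enqueue 0 → queue [6, 8, 12, 14, 2, 7, 0]
Visit 6; enqueue 3 → queue [8, 12, 14, 2, 7, 0, 3]
Visit 8 → queue [12, 14, 2, 7, 0, 3]
Visit 12 → queue [14, 2, 7, 0, 3]
Visit 14 → queue [2, 7, 0, 3]
Visit 2 → queue [7, 0, 3]
Visit 7 → queue [0, 3]
Visit 0 → queue [3]
Visit 3 → queue []

1, 9, 10, 11, 13, 4, 5, 6, 8, 12, 14, 2, 7, 0, 3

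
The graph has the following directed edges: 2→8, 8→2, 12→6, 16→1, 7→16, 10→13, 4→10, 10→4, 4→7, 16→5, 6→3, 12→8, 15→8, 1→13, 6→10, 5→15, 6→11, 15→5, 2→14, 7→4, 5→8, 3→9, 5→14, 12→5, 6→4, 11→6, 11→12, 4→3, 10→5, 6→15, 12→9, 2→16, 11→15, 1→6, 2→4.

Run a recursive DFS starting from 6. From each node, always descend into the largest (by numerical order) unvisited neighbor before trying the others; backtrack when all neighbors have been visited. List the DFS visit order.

Visit 6
6 → 15
15 → 8
8 → 2
2 → 16
16 → 5
5 → 14
16 → 1
1 → 13
2 → 4
4 → 10
4 → 7
4 → 3
3 → 9
6 → 11
11 → 12

6 → 15 → 8 → 2 → 16 → 5 → 14 → 1 → 13 → 4 → 10 → 7 → 3 → 9 → 11 → 12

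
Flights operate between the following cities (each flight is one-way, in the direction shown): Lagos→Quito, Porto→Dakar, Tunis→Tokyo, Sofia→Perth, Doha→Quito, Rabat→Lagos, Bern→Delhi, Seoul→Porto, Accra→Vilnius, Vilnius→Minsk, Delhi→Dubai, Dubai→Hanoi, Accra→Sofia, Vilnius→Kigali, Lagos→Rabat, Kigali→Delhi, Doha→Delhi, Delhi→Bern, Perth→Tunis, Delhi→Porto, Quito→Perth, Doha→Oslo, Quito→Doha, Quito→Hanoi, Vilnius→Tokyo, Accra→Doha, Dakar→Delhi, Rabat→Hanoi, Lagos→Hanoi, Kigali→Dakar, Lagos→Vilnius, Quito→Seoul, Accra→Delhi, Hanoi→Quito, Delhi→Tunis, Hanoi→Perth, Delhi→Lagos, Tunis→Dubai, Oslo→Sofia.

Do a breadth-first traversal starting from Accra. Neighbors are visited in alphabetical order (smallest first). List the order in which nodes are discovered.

Accra, Delhi, Doha, Sofia, Vilnius, Bern, Dubai, Lagos, Porto, Tunis, Oslo, Quito, Perth, Kigali, Minsk, Tokyo, Hanoi, Rabat, Dakar, Seoul

Visit Accra; enqueue Delhi, Doha, Sofia, Vilnius → queue [Delhi, Doha, Sofia, Vilnius]
Visit Delhi; enqueue Bern, Dubai, Lagos, Porto, Tunis → queue [Doha, Sofia, Vilnius, Bern, Dubai, Lagos, Porto, Tunis]
Visit Doha; enqueue Oslo, Quito → queue [Sofia, Vilnius, Bern, Dubai, Lagos, Porto, Tunis, Oslo, Quito]
Visit Sofia; enqueue Perth → queue [Vilnius, Bern, Dubai, Lagos, Porto, Tunis, Oslo, Quito, Perth]
Visit Vilnius; enqueue Kigali, Minsk, Tokyo → queue [Bern, Dubai, Lagos, Porto, Tunis, Oslo, Quito, Perth, Kigali, Minsk, Tokyo]
Visit Bern → queue [Dubai, Lagos, Porto, Tunis, Oslo, Quito, Perth, Kigali, Minsk, Tokyo]
Visit Dubai; enqueue Hanoi → queue [Lagos, Porto, Tunis, Oslo, Quito, Perth, Kigali, Minsk, Tokyo, Hanoi]
Visit Lagos; enqueue Rabat → queue [Porto, Tunis, Oslo, Quito, Perth, Kigali, Minsk, Tokyo, Hanoi, Rabat]
Visit Porto; enqueue Dakar → queue [Tunis, Oslo, Quito, Perth, Kigali, Minsk, Tokyo, Hanoi, Rabat, Dakar]
Visit Tunis → queue [Oslo, Quito, Perth, Kigali, Minsk, Tokyo, Hanoi, Rabat, Dakar]
Visit Oslo → queue [Quito, Perth, Kigali, Minsk, Tokyo, Hanoi, Rabat, Dakar]
Visit Quito; enqueue Seoul → queue [Perth, Kigali, Minsk, Tokyo, Hanoi, Rabat, Dakar, Seoul]
Visit Perth → queue [Kigali, Minsk, Tokyo, Hanoi, Rabat, Dakar, Seoul]
Visit Kigali → queue [Minsk, Tokyo, Hanoi, Rabat, Dakar, Seoul]
Visit Minsk → queue [Tokyo, Hanoi, Rabat, Dakar, Seoul]
Visit Tokyo → queue [Hanoi, Rabat, Dakar, Seoul]
Visit Hanoi → queue [Rabat, Dakar, Seoul]
Visit Rabat → queue [Dakar, Seoul]
Visit Dakar → queue [Seoul]
Visit Seoul → queue []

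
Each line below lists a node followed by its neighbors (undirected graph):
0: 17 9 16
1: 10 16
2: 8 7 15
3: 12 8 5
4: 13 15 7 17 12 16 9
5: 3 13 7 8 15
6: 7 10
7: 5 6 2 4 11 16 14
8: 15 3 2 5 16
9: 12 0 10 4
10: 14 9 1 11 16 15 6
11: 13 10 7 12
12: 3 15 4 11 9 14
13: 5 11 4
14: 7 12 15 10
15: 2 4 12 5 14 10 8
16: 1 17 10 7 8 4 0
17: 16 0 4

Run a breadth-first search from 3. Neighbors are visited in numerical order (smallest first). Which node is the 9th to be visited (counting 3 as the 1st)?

Visit 3; enqueue 5, 8, 12 → queue [5, 8, 12]
Visit 5; enqueue 7, 13, 15 → queue [8, 12, 7, 13, 15]
Visit 8; enqueue 2, 16 → queue [12, 7, 13, 15, 2, 16]
Visit 12; enqueue 4, 9, 11, 14 → queue [7, 13, 15, 2, 16, 4, 9, 11, 14]
Visit 7; enqueue 6 → queue [13, 15, 2, 16, 4, 9, 11, 14, 6]
Visit 13 → queue [15, 2, 16, 4, 9, 11, 14, 6]
Visit 15; enqueue 10 → queue [2, 16, 4, 9, 11, 14, 6, 10]
Visit 2 → queue [16, 4, 9, 11, 14, 6, 10]
Visit 16; enqueue 0, 1, 17 → queue [4, 9, 11, 14, 6, 10, 0, 1, 17]
Visit 4 → queue [9, 11, 14, 6, 10, 0, 1, 17]
Visit 9 → queue [11, 14, 6, 10, 0, 1, 17]
Visit 11 → queue [14, 6, 10, 0, 1, 17]
Visit 14 → queue [6, 10, 0, 1, 17]
Visit 6 → queue [10, 0, 1, 17]
Visit 10 → queue [0, 1, 17]
Visit 0 → queue [1, 17]
Visit 1 → queue [17]
Visit 17 → queue []

Visit order: 3, 5, 8, 12, 7, 13, 15, 2, 16, 4, 9, 11, 14, 6, 10, 0, 1, 17

16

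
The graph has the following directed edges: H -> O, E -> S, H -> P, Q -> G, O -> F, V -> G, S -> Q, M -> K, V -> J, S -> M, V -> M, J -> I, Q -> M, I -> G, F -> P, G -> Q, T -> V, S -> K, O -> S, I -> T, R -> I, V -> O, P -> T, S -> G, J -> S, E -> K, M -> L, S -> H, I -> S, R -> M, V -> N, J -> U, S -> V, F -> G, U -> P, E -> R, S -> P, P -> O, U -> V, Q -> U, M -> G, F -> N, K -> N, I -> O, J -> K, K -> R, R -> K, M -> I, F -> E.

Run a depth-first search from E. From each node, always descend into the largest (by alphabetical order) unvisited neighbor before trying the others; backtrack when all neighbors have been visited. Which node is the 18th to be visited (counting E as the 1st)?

H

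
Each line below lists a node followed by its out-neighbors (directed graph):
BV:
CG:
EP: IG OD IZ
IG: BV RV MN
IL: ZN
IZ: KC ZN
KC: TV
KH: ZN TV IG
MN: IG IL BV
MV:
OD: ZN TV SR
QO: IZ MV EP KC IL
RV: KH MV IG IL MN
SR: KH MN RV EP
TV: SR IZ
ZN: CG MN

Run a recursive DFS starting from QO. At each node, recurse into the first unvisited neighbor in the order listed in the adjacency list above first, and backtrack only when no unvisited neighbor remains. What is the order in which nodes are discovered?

Visit QO
QO → IZ
IZ → KC
KC → TV
TV → SR
SR → KH
KH → ZN
ZN → CG
ZN → MN
MN → IG
IG → BV
IG → RV
RV → MV
RV → IL
SR → EP
EP → OD

QO → IZ → KC → TV → SR → KH → ZN → CG → MN → IG → BV → RV → MV → IL → EP → OD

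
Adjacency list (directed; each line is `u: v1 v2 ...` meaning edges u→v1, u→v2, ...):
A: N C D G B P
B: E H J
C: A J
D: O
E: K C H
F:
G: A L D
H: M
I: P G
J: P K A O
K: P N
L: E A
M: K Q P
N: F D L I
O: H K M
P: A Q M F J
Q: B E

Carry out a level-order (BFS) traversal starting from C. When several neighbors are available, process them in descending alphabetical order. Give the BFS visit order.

Visit C; enqueue J, A → queue [J, A]
Visit J; enqueue P, O, K → queue [A, P, O, K]
Visit A; enqueue N, G, D, B → queue [P, O, K, N, G, D, B]
Visit P; enqueue Q, M, F → queue [O, K, N, G, D, B, Q, M, F]
Visit O; enqueue H → queue [K, N, G, D, B, Q, M, F, H]
Visit K → queue [N, G, D, B, Q, M, F, H]
Visit N; enqueue L, I → queue [G, D, B, Q, M, F, H, L, I]
Visit G → queue [D, B, Q, M, F, H, L, I]
Visit D → queue [B, Q, M, F, H, L, I]
Visit B; enqueue E → queue [Q, M, F, H, L, I, E]
Visit Q → queue [M, F, H, L, I, E]
Visit M → queue [F, H, L, I, E]
Visit F → queue [H, L, I, E]
Visit H → queue [L, I, E]
Visit L → queue [I, E]
Visit I → queue [E]
Visit E → queue []

C, J, A, P, O, K, N, G, D, B, Q, M, F, H, L, I, E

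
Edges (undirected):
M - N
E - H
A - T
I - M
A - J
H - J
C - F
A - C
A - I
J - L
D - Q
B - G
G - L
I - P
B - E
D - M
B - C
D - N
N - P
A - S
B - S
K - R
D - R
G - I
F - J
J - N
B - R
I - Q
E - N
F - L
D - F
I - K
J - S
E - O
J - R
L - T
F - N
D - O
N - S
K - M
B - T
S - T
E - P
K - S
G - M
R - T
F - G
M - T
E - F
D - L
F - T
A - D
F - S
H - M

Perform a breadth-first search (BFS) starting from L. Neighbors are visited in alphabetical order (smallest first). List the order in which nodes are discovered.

Visit L; enqueue D, F, G, J, T → queue [D, F, G, J, T]
Visit D; enqueue A, M, N, O, Q, R → queue [F, G, J, T, A, M, N, O, Q, R]
Visit F; enqueue C, E, S → queue [G, J, T, A, M, N, O, Q, R, C, E, S]
Visit G; enqueue B, I → queue [J, T, A, M, N, O, Q, R, C, E, S, B, I]
Visit J; enqueue H → queue [T, A, M, N, O, Q, R, C, E, S, B, I, H]
Visit T → queue [A, M, N, O, Q, R, C, E, S, B, I, H]
Visit A → queue [M, N, O, Q, R, C, E, S, B, I, H]
Visit M; enqueue K → queue [N, O, Q, R, C, E, S, B, I, H, K]
Visit N; enqueue P → queue [O, Q, R, C, E, S, B, I, H, K, P]
Visit O → queue [Q, R, C, E, S, B, I, H, K, P]
Visit Q → queue [R, C, E, S, B, I, H, K, P]
Visit R → queue [C, E, S, B, I, H, K, P]
Visit C → queue [E, S, B, I, H, K, P]
Visit E → queue [S, B, I, H, K, P]
Visit S → queue [B, I, H, K, P]
Visit B → queue [I, H, K, P]
Visit I → queue [H, K, P]
Visit H → queue [K, P]
Visit K → queue [P]
Visit P → queue []

L -> D -> F -> G -> J -> T -> A -> M -> N -> O -> Q -> R -> C -> E -> S -> B -> I -> H -> K -> P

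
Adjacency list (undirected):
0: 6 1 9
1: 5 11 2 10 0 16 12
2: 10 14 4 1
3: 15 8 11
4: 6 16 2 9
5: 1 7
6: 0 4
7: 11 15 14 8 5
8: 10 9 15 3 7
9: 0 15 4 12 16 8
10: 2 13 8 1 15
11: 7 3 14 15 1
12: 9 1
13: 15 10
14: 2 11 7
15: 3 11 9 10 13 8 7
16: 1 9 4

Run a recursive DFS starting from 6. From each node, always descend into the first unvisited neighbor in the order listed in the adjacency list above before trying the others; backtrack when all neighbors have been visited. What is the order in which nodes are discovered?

Visit 6
6 → 0
0 → 1
1 → 5
5 → 7
7 → 11
11 → 3
3 → 15
15 → 9
9 → 4
4 → 16
4 → 2
2 → 10
10 → 13
10 → 8
2 → 14
9 → 12

6 0 1 5 7 11 3 15 9 4 16 2 10 13 8 14 12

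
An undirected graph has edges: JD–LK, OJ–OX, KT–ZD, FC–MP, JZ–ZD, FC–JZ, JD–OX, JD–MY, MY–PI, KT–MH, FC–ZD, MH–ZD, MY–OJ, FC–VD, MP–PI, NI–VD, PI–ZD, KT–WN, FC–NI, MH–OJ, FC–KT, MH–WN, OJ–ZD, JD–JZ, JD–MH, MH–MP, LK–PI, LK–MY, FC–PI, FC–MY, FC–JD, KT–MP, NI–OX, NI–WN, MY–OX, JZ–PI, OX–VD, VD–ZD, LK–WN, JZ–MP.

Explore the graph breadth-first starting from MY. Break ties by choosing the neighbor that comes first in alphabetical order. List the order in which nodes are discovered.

Visit MY; enqueue FC, JD, LK, OJ, OX, PI → queue [FC, JD, LK, OJ, OX, PI]
Visit FC; enqueue JZ, KT, MP, NI, VD, ZD → queue [JD, LK, OJ, OX, PI, JZ, KT, MP, NI, VD, ZD]
Visit JD; enqueue MH → queue [LK, OJ, OX, PI, JZ, KT, MP, NI, VD, ZD, MH]
Visit LK; enqueue WN → queue [OJ, OX, PI, JZ, KT, MP, NI, VD, ZD, MH, WN]
Visit OJ → queue [OX, PI, JZ, KT, MP, NI, VD, ZD, MH, WN]
Visit OX → queue [PI, JZ, KT, MP, NI, VD, ZD, MH, WN]
Visit PI → queue [JZ, KT, MP, NI, VD, ZD, MH, WN]
Visit JZ → queue [KT, MP, NI, VD, ZD, MH, WN]
Visit KT → queue [MP, NI, VD, ZD, MH, WN]
Visit MP → queue [NI, VD, ZD, MH, WN]
Visit NI → queue [VD, ZD, MH, WN]
Visit VD → queue [ZD, MH, WN]
Visit ZD → queue [MH, WN]
Visit MH → queue [WN]
Visit WN → queue []

MY FC JD LK OJ OX PI JZ KT MP NI VD ZD MH WN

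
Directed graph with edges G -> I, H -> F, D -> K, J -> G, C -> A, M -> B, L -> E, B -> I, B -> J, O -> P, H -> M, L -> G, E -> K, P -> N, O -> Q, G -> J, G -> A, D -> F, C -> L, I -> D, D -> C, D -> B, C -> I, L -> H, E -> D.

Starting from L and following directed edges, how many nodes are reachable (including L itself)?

BFS from L visits: L, E, G, H, D, K, A, I, J, F, M, B, C
Reachable nodes: 13 of 17 total.

13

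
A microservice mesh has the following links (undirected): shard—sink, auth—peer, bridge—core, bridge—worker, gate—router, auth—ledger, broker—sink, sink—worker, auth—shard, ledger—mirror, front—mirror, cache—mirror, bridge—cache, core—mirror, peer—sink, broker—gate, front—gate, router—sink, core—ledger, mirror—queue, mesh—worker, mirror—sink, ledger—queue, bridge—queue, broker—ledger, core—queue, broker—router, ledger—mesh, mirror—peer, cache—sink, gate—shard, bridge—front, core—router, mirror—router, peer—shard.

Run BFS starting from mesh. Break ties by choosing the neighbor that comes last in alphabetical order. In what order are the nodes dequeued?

Visit mesh; enqueue worker, ledger → queue [worker, ledger]
Visit worker; enqueue sink, bridge → queue [ledger, sink, bridge]
Visit ledger; enqueue queue, mirror, core, broker, auth → queue [sink, bridge, queue, mirror, core, broker, auth]
Visit sink; enqueue shard, router, peer, cache → queue [bridge, queue, mirror, core, broker, auth, shard, router, peer, cache]
Visit bridge; enqueue front → queue [queue, mirror, core, broker, auth, shard, router, peer, cache, front]
Visit queue → queue [mirror, core, broker, auth, shard, router, peer, cache, front]
Visit mirror → queue [core, broker, auth, shard, router, peer, cache, front]
Visit core → queue [broker, auth, shard, router, peer, cache, front]
Visit broker; enqueue gate → queue [auth, shard, router, peer, cache, front, gate]
Visit auth → queue [shard, router, peer, cache, front, gate]
Visit shard → queue [router, peer, cache, front, gate]
Visit router → queue [peer, cache, front, gate]
Visit peer → queue [cache, front, gate]
Visit cache → queue [front, gate]
Visit front → queue [gate]
Visit gate → queue []

mesh → worker → ledger → sink → bridge → queue → mirror → core → broker → auth → shard → router → peer → cache → front → gate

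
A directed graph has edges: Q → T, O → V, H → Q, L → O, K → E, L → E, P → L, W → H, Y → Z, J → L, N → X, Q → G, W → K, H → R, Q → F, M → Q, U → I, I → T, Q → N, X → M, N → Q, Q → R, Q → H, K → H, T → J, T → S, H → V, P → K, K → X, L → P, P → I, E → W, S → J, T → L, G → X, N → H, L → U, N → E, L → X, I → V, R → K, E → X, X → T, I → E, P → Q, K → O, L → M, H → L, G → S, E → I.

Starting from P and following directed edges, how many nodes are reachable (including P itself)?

BFS from P visits: P, I, K, L, Q, E, T, V, H, O, X, M, U, F, G, N, R, W, J, S
Reachable nodes: 20 of 22 total.

20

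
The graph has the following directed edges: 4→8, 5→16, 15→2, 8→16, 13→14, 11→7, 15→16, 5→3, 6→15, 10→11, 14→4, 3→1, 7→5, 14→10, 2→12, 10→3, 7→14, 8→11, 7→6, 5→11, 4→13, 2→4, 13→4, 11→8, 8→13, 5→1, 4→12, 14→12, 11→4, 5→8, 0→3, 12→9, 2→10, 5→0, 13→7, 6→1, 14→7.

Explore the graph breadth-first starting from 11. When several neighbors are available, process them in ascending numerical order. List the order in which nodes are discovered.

11 → 4 → 7 → 8 → 12 → 13 → 5 → 6 → 14 → 16 → 9 → 0 → 1 → 3 → 15 → 10 → 2

Visit 11; enqueue 4, 7, 8 → queue [4, 7, 8]
Visit 4; enqueue 12, 13 → queue [7, 8, 12, 13]
Visit 7; enqueue 5, 6, 14 → queue [8, 12, 13, 5, 6, 14]
Visit 8; enqueue 16 → queue [12, 13, 5, 6, 14, 16]
Visit 12; enqueue 9 → queue [13, 5, 6, 14, 16, 9]
Visit 13 → queue [5, 6, 14, 16, 9]
Visit 5; enqueue 0, 1, 3 → queue [6, 14, 16, 9, 0, 1, 3]
Visit 6; enqueue 15 → queue [14, 16, 9, 0, 1, 3, 15]
Visit 14; enqueue 10 → queue [16, 9, 0, 1, 3, 15, 10]
Visit 16 → queue [9, 0, 1, 3, 15, 10]
Visit 9 → queue [0, 1, 3, 15, 10]
Visit 0 → queue [1, 3, 15, 10]
Visit 1 → queue [3, 15, 10]
Visit 3 → queue [15, 10]
Visit 15; enqueue 2 → queue [10, 2]
Visit 10 → queue [2]
Visit 2 → queue []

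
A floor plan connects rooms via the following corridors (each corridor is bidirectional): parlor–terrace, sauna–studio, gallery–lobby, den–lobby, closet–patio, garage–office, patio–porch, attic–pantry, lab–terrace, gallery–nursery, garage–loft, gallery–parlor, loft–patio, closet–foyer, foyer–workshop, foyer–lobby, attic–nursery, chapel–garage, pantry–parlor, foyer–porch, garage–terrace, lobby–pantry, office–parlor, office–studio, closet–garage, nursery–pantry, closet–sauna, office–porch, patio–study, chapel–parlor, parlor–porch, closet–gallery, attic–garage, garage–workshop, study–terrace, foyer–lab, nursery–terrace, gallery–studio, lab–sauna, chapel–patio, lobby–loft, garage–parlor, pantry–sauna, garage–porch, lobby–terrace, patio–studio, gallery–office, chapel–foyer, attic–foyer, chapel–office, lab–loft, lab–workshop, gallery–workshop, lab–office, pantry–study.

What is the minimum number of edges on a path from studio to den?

Level 0: studio
Level 1: gallery, office, patio, sauna
Level 2: chapel, closet, garage, lab, lobby, loft, nursery, pantry, parlor, porch, study, workshop
Level 3: attic, den, foyer, terrace
den first appears at level 3.

3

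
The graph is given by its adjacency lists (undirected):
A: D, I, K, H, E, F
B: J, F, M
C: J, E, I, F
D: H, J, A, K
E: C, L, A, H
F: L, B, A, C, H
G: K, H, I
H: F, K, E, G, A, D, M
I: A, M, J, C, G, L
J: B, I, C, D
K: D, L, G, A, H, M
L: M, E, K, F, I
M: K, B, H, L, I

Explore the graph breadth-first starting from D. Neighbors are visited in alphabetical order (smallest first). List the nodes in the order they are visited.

D A H J K E F I G M B C L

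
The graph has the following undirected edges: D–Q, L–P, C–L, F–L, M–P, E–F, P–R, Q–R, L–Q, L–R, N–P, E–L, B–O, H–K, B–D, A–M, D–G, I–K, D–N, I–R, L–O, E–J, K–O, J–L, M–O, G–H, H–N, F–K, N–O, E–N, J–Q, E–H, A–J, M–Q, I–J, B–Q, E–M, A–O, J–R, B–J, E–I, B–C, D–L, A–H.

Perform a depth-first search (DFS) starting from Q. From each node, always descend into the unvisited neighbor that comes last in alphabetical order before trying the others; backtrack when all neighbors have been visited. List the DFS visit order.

Q, R, P, N, O, M, E, L, J, I, K, H, G, D, B, C, A, F

Visit Q
Q → R
R → P
P → N
N → O
O → M
M → E
E → L
L → J
J → I
I → K
K → H
H → G
G → D
D → B
B → C
H → A
K → F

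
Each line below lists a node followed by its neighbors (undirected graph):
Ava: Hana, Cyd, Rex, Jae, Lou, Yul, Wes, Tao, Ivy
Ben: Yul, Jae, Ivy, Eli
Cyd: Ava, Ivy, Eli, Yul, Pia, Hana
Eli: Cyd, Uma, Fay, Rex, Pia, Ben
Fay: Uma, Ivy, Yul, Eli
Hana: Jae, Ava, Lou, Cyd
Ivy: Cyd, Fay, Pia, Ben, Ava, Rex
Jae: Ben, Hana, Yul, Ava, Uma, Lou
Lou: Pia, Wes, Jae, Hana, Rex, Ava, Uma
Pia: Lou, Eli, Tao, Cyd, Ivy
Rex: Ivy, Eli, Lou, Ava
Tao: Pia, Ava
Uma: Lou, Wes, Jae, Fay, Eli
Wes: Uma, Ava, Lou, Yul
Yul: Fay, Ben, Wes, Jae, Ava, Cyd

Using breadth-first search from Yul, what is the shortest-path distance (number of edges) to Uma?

Level 0: Yul
Level 1: Ava, Ben, Cyd, Fay, Jae, Wes
Level 2: Eli, Hana, Ivy, Lou, Pia, Rex, Tao, Uma
Uma first appears at level 2.

2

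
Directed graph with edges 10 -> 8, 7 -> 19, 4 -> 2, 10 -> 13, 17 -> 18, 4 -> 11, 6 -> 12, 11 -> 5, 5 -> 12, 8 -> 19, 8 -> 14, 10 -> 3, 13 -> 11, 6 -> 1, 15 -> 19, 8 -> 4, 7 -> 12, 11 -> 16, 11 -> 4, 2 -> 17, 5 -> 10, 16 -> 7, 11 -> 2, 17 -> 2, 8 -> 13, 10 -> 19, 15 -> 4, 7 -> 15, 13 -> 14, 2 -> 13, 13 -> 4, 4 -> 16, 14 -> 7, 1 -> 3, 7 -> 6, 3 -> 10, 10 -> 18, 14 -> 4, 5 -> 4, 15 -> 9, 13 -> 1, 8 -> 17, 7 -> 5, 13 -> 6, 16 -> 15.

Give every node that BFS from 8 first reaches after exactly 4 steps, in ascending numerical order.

Level 0: 8
Level 1: 4, 13, 14, 17, 19
Level 2: 1, 2, 6, 7, 11, 16, 18
Level 3: 3, 5, 12, 15
Level 4: 9, 10

9, 10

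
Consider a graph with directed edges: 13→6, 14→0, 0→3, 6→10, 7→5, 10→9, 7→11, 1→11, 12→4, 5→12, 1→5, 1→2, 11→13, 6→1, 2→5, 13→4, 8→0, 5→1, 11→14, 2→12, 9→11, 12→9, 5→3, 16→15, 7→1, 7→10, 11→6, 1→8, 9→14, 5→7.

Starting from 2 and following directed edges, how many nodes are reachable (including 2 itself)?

15

BFS from 2 visits: 2, 5, 12, 1, 3, 7, 4, 9, 8, 11, 10, 14, 0, 6, 13
Reachable nodes: 15 of 17 total.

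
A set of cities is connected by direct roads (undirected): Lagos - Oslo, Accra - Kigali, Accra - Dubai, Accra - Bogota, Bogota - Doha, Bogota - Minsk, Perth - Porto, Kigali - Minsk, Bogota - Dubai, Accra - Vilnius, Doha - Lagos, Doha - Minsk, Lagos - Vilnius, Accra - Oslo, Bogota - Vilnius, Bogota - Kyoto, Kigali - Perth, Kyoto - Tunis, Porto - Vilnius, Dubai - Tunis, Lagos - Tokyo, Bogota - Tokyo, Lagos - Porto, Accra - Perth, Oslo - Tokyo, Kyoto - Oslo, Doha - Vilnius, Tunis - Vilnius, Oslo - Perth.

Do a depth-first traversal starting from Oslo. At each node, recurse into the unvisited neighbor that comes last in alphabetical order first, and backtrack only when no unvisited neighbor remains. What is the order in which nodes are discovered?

Oslo -> Tokyo -> Lagos -> Vilnius -> Tunis -> Kyoto -> Bogota -> Minsk -> Kigali -> Perth -> Porto -> Accra -> Dubai -> Doha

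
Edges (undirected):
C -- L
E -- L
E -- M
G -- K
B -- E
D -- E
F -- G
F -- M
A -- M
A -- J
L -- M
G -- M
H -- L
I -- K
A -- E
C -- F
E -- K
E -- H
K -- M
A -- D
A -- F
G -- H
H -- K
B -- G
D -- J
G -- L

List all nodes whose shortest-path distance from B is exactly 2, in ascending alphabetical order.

A, D, F, H, K, L, M

Level 0: B
Level 1: E, G
Level 2: A, D, F, H, K, L, M
Level 3: C, I, J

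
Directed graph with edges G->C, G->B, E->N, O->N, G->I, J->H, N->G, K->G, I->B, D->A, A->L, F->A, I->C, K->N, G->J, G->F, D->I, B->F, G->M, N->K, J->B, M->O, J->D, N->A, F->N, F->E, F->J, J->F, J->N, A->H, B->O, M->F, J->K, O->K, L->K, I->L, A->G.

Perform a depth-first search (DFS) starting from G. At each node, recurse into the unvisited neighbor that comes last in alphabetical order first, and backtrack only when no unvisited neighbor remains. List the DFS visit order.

Visit G
G → M
M → O
O → N
N → K
N → A
A → L
A → H
M → F
F → J
J → D
D → I
I → C
I → B
F → E

G, M, O, N, K, A, L, H, F, J, D, I, C, B, E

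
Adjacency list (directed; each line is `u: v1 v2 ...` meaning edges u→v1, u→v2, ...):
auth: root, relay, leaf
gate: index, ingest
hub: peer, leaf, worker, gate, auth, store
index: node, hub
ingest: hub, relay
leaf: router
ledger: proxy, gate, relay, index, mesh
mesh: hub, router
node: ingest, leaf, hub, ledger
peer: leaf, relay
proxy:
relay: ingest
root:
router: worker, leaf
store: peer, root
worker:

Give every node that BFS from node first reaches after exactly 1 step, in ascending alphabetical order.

hub, ingest, leaf, ledger

Level 0: node
Level 1: hub, ingest, leaf, ledger
Level 2: auth, gate, index, mesh, peer, proxy, relay, router, store, worker
Level 3: root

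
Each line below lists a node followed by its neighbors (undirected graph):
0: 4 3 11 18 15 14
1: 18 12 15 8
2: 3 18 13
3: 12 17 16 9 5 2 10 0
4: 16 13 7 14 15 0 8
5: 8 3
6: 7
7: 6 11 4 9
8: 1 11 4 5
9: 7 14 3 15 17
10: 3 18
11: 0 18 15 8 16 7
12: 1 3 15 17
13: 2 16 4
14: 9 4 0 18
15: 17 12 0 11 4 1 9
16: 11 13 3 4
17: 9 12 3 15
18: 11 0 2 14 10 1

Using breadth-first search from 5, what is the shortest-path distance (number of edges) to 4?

Level 0: 5
Level 1: 3, 8
Level 2: 0, 1, 2, 4, 9, 10, 11, 12, 16, 17
Level 3: 7, 13, 14, 15, 18
Level 4: 6
4 first appears at level 2.

2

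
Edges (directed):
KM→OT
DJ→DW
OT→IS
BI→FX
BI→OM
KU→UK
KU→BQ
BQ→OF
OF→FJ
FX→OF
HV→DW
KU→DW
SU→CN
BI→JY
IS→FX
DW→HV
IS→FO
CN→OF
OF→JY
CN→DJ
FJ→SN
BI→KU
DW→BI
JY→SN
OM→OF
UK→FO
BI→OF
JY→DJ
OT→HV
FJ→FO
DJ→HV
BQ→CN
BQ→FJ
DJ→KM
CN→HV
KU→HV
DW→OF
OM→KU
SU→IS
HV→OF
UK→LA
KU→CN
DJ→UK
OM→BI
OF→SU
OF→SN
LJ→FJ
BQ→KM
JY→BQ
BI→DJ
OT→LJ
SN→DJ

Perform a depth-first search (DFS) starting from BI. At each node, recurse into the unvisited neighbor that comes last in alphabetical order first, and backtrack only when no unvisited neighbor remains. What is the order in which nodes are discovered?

Visit BI
BI → OM
OM → OF
OF → SU
SU → IS
IS → FX
IS → FO
SU → CN
CN → HV
HV → DW
CN → DJ
DJ → UK
UK → LA
DJ → KM
KM → OT
OT → LJ
LJ → FJ
FJ → SN
OF → JY
JY → BQ
OM → KU

BI, OM, OF, SU, IS, FX, FO, CN, HV, DW, DJ, UK, LA, KM, OT, LJ, FJ, SN, JY, BQ, KU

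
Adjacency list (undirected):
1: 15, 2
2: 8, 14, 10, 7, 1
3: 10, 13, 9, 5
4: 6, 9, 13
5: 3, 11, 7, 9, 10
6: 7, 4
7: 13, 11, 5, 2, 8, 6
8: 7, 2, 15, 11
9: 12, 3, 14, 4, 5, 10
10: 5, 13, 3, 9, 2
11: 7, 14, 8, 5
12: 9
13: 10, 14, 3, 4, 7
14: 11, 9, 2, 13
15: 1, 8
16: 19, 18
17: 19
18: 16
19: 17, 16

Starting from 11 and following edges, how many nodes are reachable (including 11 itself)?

15

BFS from 11 visits: 11, 7, 14, 8, 5, 13, 2, 6, 9, 15, 3, 10, 4, 1, 12
Reachable nodes: 15 of 19 total.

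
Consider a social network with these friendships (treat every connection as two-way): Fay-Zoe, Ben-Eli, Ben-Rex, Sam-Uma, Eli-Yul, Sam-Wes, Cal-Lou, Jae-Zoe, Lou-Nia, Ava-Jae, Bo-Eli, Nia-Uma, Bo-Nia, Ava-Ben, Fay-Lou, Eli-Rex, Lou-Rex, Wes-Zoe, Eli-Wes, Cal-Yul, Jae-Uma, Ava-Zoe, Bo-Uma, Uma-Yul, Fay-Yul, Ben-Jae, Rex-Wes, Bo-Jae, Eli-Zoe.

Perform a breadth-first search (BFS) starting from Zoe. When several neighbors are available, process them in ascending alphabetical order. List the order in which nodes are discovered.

Zoe, Ava, Eli, Fay, Jae, Wes, Ben, Bo, Rex, Yul, Lou, Uma, Sam, Nia, Cal

Visit Zoe; enqueue Ava, Eli, Fay, Jae, Wes → queue [Ava, Eli, Fay, Jae, Wes]
Visit Ava; enqueue Ben → queue [Eli, Fay, Jae, Wes, Ben]
Visit Eli; enqueue Bo, Rex, Yul → queue [Fay, Jae, Wes, Ben, Bo, Rex, Yul]
Visit Fay; enqueue Lou → queue [Jae, Wes, Ben, Bo, Rex, Yul, Lou]
Visit Jae; enqueue Uma → queue [Wes, Ben, Bo, Rex, Yul, Lou, Uma]
Visit Wes; enqueue Sam → queue [Ben, Bo, Rex, Yul, Lou, Uma, Sam]
Visit Ben → queue [Bo, Rex, Yul, Lou, Uma, Sam]
Visit Bo; enqueue Nia → queue [Rex, Yul, Lou, Uma, Sam, Nia]
Visit Rex → queue [Yul, Lou, Uma, Sam, Nia]
Visit Yul; enqueue Cal → queue [Lou, Uma, Sam, Nia, Cal]
Visit Lou → queue [Uma, Sam, Nia, Cal]
Visit Uma → queue [Sam, Nia, Cal]
Visit Sam → queue [Nia, Cal]
Visit Nia → queue [Cal]
Visit Cal → queue []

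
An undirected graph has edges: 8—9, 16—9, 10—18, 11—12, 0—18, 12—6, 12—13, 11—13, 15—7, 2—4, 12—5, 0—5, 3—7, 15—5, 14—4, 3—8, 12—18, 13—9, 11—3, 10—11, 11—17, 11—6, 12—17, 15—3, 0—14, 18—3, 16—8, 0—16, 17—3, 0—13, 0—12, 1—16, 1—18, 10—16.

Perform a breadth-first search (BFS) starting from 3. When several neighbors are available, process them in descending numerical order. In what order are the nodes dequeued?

3 18 17 15 11 8 7 12 10 1 0 5 13 6 16 9 14 4 2

Visit 3; enqueue 18, 17, 15, 11, 8, 7 → queue [18, 17, 15, 11, 8, 7]
Visit 18; enqueue 12, 10, 1, 0 → queue [17, 15, 11, 8, 7, 12, 10, 1, 0]
Visit 17 → queue [15, 11, 8, 7, 12, 10, 1, 0]
Visit 15; enqueue 5 → queue [11, 8, 7, 12, 10, 1, 0, 5]
Visit 11; enqueue 13, 6 → queue [8, 7, 12, 10, 1, 0, 5, 13, 6]
Visit 8; enqueue 16, 9 → queue [7, 12, 10, 1, 0, 5, 13, 6, 16, 9]
Visit 7 → queue [12, 10, 1, 0, 5, 13, 6, 16, 9]
Visit 12 → queue [10, 1, 0, 5, 13, 6, 16, 9]
Visit 10 → queue [1, 0, 5, 13, 6, 16, 9]
Visit 1 → queue [0, 5, 13, 6, 16, 9]
Visit 0; enqueue 14 → queue [5, 13, 6, 16, 9, 14]
Visit 5 → queue [13, 6, 16, 9, 14]
Visit 13 → queue [6, 16, 9, 14]
Visit 6 → queue [16, 9, 14]
Visit 16 → queue [9, 14]
Visit 9 → queue [14]
Visit 14; enqueue 4 → queue [4]
Visit 4; enqueue 2 → queue [2]
Visit 2 → queue []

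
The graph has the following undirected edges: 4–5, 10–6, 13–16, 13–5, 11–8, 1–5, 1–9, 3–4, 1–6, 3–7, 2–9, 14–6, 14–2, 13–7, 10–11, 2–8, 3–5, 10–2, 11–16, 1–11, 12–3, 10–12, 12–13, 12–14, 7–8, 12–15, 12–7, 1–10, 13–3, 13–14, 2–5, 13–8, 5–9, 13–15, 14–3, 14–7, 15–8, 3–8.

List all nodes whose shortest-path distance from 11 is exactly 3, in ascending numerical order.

Level 0: 11
Level 1: 1, 8, 10, 16
Level 2: 2, 3, 5, 6, 7, 9, 12, 13, 15
Level 3: 4, 14

4, 14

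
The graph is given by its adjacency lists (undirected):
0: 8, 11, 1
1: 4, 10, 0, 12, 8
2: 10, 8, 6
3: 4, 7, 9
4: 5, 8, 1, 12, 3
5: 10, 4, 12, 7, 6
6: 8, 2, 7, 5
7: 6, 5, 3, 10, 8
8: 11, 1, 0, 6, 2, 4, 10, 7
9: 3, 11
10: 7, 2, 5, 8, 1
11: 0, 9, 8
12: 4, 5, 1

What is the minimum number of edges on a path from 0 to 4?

2

Level 0: 0
Level 1: 1, 8, 11
Level 2: 2, 4, 6, 7, 9, 10, 12
Level 3: 3, 5
4 first appears at level 2.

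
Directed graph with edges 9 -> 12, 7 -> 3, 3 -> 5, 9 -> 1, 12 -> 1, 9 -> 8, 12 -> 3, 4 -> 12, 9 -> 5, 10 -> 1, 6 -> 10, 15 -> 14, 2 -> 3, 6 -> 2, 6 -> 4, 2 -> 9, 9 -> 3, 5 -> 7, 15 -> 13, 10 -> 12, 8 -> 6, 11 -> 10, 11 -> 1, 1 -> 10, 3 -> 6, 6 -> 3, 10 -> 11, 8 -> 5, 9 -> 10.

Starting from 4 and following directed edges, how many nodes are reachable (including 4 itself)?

12

BFS from 4 visits: 4, 12, 3, 1, 6, 5, 10, 2, 7, 11, 9, 8
Reachable nodes: 12 of 15 total.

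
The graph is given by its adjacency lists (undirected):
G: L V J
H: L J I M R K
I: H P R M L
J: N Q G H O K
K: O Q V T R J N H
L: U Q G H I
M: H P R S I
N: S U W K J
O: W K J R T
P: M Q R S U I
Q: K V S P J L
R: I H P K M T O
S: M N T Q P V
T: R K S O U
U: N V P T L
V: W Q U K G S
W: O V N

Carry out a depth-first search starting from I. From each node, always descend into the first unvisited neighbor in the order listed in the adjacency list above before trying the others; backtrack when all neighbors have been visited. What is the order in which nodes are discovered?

Visit I
I → H
H → L
L → U
U → N
N → S
S → M
M → P
P → Q
Q → K
K → O
O → W
W → V
V → G
G → J
O → R
R → T

I -> H -> L -> U -> N -> S -> M -> P -> Q -> K -> O -> W -> V -> G -> J -> R -> T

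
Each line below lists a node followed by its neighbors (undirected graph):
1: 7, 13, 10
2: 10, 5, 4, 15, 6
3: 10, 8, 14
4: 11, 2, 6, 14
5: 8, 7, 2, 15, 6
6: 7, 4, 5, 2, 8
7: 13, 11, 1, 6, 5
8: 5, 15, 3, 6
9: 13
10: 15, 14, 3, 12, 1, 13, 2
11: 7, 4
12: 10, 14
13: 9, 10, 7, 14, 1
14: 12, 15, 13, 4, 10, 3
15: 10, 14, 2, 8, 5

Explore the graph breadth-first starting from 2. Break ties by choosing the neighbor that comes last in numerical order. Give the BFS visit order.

Visit 2; enqueue 15, 10, 6, 5, 4 → queue [15, 10, 6, 5, 4]
Visit 15; enqueue 14, 8 → queue [10, 6, 5, 4, 14, 8]
Visit 10; enqueue 13, 12, 3, 1 → queue [6, 5, 4, 14, 8, 13, 12, 3, 1]
Visit 6; enqueue 7 → queue [5, 4, 14, 8, 13, 12, 3, 1, 7]
Visit 5 → queue [4, 14, 8, 13, 12, 3, 1, 7]
Visit 4; enqueue 11 → queue [14, 8, 13, 12, 3, 1, 7, 11]
Visit 14 → queue [8, 13, 12, 3, 1, 7, 11]
Visit 8 → queue [13, 12, 3, 1, 7, 11]
Visit 13; enqueue 9 → queue [12, 3, 1, 7, 11, 9]
Visit 12 → queue [3, 1, 7, 11, 9]
Visit 3 → queue [1, 7, 11, 9]
Visit 1 → queue [7, 11, 9]
Visit 7 → queue [11, 9]
Visit 11 → queue [9]
Visit 9 → queue []

2 15 10 6 5 4 14 8 13 12 3 1 7 11 9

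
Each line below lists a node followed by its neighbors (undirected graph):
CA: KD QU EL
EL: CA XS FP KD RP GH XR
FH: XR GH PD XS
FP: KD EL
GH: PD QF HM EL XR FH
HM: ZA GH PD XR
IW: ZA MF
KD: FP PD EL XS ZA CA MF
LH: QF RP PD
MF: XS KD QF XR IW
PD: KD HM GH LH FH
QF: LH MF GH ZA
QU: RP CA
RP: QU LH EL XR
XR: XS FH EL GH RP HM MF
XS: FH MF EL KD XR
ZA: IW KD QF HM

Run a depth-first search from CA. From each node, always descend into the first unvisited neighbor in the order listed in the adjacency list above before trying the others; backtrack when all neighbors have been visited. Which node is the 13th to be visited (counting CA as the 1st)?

MF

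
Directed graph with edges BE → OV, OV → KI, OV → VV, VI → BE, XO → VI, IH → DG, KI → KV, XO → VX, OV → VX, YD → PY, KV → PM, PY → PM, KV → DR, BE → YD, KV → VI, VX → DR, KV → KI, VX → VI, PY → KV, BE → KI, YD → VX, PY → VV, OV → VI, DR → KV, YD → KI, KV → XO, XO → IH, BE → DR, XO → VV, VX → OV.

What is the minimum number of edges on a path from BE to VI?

Level 0: BE
Level 1: DR, KI, OV, YD
Level 2: KV, PY, VI, VV, VX
Level 3: PM, XO
Level 4: IH
Level 5: DG
VI first appears at level 2.

2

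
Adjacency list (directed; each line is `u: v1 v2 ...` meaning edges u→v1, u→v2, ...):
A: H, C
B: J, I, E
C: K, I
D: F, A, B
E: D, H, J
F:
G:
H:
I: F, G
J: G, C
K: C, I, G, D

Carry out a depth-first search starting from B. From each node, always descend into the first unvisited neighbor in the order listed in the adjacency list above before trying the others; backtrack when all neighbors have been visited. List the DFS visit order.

B → J → G → C → K → I → F → D → A → H → E

Visit B
B → J
J → G
J → C
C → K
K → I
I → F
K → D
D → A
A → H
B → E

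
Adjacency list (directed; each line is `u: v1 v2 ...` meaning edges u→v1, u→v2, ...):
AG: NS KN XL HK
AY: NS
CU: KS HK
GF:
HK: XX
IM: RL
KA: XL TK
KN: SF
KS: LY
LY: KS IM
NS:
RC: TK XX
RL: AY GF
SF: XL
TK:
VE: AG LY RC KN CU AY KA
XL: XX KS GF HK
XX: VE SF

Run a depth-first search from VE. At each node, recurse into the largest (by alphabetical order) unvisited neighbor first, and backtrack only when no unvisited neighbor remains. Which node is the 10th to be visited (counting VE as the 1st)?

GF

Visit VE
VE → RC
RC → XX
XX → SF
SF → XL
XL → KS
KS → LY
LY → IM
IM → RL
RL → GF
RL → AY
AY → NS
XL → HK
RC → TK
VE → KN
VE → KA
VE → CU
VE → AG

Visit order: VE, RC, XX, SF, XL, KS, LY, IM, RL, GF, AY, NS, HK, TK, KN, KA, CU, AG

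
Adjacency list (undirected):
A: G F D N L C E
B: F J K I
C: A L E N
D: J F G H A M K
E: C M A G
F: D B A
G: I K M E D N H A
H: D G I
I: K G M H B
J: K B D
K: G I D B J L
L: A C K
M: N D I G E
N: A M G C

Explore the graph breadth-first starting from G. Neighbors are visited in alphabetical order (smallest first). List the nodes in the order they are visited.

Visit G; enqueue A, D, E, H, I, K, M, N → queue [A, D, E, H, I, K, M, N]
Visit A; enqueue C, F, L → queue [D, E, H, I, K, M, N, C, F, L]
Visit D; enqueue J → queue [E, H, I, K, M, N, C, F, L, J]
Visit E → queue [H, I, K, M, N, C, F, L, J]
Visit H → queue [I, K, M, N, C, F, L, J]
Visit I; enqueue B → queue [K, M, N, C, F, L, J, B]
Visit K → queue [M, N, C, F, L, J, B]
Visit M → queue [N, C, F, L, J, B]
Visit N → queue [C, F, L, J, B]
Visit C → queue [F, L, J, B]
Visit F → queue [L, J, B]
Visit L → queue [J, B]
Visit J → queue [B]
Visit B → queue []

G, A, D, E, H, I, K, M, N, C, F, L, J, B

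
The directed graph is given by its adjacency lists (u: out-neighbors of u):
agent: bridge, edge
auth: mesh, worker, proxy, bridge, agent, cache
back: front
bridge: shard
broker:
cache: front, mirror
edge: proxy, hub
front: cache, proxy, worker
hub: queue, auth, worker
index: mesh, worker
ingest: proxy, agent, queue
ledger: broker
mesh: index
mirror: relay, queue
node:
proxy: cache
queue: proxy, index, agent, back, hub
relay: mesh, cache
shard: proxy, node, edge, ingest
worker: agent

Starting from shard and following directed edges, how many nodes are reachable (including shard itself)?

BFS from shard visits: shard, proxy, node, edge, ingest, cache, hub, agent, queue, front, mirror, auth, worker, bridge, index, back, relay, mesh
Reachable nodes: 18 of 20 total.

18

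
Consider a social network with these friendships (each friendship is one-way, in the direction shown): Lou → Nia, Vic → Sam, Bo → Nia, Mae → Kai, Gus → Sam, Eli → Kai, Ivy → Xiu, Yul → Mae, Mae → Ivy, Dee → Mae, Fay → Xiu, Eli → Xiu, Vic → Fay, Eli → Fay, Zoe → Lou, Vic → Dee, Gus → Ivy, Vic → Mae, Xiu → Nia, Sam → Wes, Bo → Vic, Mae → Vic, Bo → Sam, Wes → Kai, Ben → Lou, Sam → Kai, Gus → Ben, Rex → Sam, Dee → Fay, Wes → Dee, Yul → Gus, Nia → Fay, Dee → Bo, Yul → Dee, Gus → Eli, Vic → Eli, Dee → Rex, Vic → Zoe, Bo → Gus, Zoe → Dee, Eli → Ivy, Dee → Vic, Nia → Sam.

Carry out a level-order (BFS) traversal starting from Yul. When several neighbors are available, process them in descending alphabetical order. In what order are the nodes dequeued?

Yul, Mae, Gus, Dee, Vic, Kai, Ivy, Sam, Eli, Ben, Rex, Fay, Bo, Zoe, Xiu, Wes, Lou, Nia

Visit Yul; enqueue Mae, Gus, Dee → queue [Mae, Gus, Dee]
Visit Mae; enqueue Vic, Kai, Ivy → queue [Gus, Dee, Vic, Kai, Ivy]
Visit Gus; enqueue Sam, Eli, Ben → queue [Dee, Vic, Kai, Ivy, Sam, Eli, Ben]
Visit Dee; enqueue Rex, Fay, Bo → queue [Vic, Kai, Ivy, Sam, Eli, Ben, Rex, Fay, Bo]
Visit Vic; enqueue Zoe → queue [Kai, Ivy, Sam, Eli, Ben, Rex, Fay, Bo, Zoe]
Visit Kai → queue [Ivy, Sam, Eli, Ben, Rex, Fay, Bo, Zoe]
Visit Ivy; enqueue Xiu → queue [Sam, Eli, Ben, Rex, Fay, Bo, Zoe, Xiu]
Visit Sam; enqueue Wes → queue [Eli, Ben, Rex, Fay, Bo, Zoe, Xiu, Wes]
Visit Eli → queue [Ben, Rex, Fay, Bo, Zoe, Xiu, Wes]
Visit Ben; enqueue Lou → queue [Rex, Fay, Bo, Zoe, Xiu, Wes, Lou]
Visit Rex → queue [Fay, Bo, Zoe, Xiu, Wes, Lou]
Visit Fay → queue [Bo, Zoe, Xiu, Wes, Lou]
Visit Bo; enqueue Nia → queue [Zoe, Xiu, Wes, Lou, Nia]
Visit Zoe → queue [Xiu, Wes, Lou, Nia]
Visit Xiu → queue [Wes, Lou, Nia]
Visit Wes → queue [Lou, Nia]
Visit Lou → queue [Nia]
Visit Nia → queue []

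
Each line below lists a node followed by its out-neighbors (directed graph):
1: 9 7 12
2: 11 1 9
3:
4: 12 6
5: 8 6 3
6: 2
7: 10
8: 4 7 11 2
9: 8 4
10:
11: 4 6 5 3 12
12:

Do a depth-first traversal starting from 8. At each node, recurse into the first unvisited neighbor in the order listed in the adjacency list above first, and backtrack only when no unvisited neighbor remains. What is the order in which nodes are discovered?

Visit 8
8 → 4
4 → 12
4 → 6
6 → 2
2 → 11
11 → 5
5 → 3
2 → 1
1 → 9
1 → 7
7 → 10

8, 4, 12, 6, 2, 11, 5, 3, 1, 9, 7, 10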